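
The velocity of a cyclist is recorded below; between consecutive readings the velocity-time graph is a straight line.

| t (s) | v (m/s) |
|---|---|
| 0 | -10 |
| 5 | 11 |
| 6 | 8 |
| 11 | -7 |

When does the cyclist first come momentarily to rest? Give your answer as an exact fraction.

v changes sign on 0–5 s (from -10 to 11); the graph is linear there, so v = 0 at t = 0 + (10)·(5 − 0)/(11 − -10) = 50/21 s.

t = 50/21 s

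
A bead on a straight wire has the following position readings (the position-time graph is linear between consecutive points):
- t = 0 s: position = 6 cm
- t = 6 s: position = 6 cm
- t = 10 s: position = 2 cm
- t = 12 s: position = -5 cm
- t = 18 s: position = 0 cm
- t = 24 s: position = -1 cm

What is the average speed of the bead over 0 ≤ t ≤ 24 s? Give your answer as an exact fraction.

17/24 cm/s

Average speed = (total path length)/(elapsed time); on a piecewise-linear x-t graph the path length is Σ|Δx|.
0–6 s: |Δx| = |6 − 6| = 0 cm
6–10 s: |Δx| = |2 − 6| = 4 cm
10–12 s: |Δx| = |-5 − 2| = 7 cm
12–18 s: |Δx| = |0 − -5| = 5 cm
18–24 s: |Δx| = |-1 − 0| = 1 cm
Total path = 17 cm; average speed = 17/24 = 17/24 cm/s.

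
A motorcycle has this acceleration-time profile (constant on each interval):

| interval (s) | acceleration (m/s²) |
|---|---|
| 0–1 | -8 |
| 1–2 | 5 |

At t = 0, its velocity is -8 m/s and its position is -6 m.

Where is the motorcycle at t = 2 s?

On each constant-a segment, Δv = aΔt and Δx = v₀Δt + ½aΔt²; chain segment to segment.
0–1 s: v starts -8 m/s; Δx = -8·1 + ½·-8·1² = -12 m; v ends -16 m/s.
1–2 s: v starts -16 m/s; Δx = -16·1 + ½·5·1² = -13.5 m; v ends -11 m/s.
x(2) = -6 + Σ Δx = -31.5 m.

-31.5 m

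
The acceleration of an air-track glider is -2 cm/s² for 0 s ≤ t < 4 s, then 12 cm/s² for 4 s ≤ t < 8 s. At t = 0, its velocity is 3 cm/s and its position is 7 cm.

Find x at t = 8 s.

On each constant-a segment, Δv = aΔt and Δx = v₀Δt + ½aΔt²; chain segment to segment.
0–4 s: v starts 3 cm/s; Δx = 3·4 + ½·-2·4² = -4 cm; v ends -5 cm/s.
4–8 s: v starts -5 cm/s; Δx = -5·4 + ½·12·4² = 76 cm; v ends 43 cm/s.
x(8) = 7 + Σ Δx = 79 cm.

79 cm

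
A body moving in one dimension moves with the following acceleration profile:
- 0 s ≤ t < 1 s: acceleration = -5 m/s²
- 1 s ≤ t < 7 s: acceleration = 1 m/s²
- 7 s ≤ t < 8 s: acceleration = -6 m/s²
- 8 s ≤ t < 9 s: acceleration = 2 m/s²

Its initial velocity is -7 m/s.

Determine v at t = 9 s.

-10 m/s

Δv equals the area under the a-t graph; then v = v₀ + Δv.
0–1 s: -5 × 1 = -5 m/s
1–7 s: 1 × 6 = 6 m/s
7–8 s: -6 × 1 = -6 m/s
8–9 s: 2 × 1 = 2 m/s
Δv = -3 m/s, so v(9) = -7 + (-3) = -10 m/s.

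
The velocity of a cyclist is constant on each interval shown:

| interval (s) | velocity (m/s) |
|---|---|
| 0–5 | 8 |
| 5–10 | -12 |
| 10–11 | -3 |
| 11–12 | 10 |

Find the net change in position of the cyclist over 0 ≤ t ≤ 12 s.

Net displacement equals the area under the velocity-time graph (areas below the axis count negative).
0–5 s: 8 × 5 = 40 m
5–10 s: -12 × 5 = -60 m
10–11 s: -3 × 1 = -3 m
11–12 s: 10 × 1 = 10 m
Net displacement = -13 m

-13 m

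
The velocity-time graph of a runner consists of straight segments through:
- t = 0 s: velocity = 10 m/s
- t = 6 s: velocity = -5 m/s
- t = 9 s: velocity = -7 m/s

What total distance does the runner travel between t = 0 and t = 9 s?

Distance (not displacement) is the total path length: add the absolute areas under v-t.
0–6 s: v = 0 at t = 4 s; triangle areas 20 + 5 = 25 m
6–9 s: |½(-5 + -7)(3)| = 18 m
Total distance = 43 m

43 m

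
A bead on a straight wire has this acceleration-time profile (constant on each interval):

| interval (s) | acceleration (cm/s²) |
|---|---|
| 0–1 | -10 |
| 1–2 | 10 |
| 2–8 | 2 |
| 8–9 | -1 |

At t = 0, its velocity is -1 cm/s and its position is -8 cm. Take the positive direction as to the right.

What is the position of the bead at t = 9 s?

20.5 cm

On each constant-a segment, Δv = aΔt and Δx = v₀Δt + ½aΔt²; chain segment to segment.
0–1 s: v starts -1 cm/s; Δx = -1·1 + ½·-10·1² = -6 cm; v ends -11 cm/s.
1–2 s: v starts -11 cm/s; Δx = -11·1 + ½·10·1² = -6 cm; v ends -1 cm/s.
2–8 s: v starts -1 cm/s; Δx = -1·6 + ½·2·6² = 30 cm; v ends 11 cm/s.
8–9 s: v starts 11 cm/s; Δx = 11·1 + ½·-1·1² = 10.5 cm; v ends 10 cm/s.
x(9) = -8 + Σ Δx = 20.5 cm.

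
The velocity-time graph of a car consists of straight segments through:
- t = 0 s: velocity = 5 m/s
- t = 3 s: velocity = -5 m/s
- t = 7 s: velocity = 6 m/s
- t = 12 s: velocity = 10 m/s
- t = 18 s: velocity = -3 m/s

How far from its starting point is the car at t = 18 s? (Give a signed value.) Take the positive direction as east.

63 m

Net displacement equals the area under the velocity-time graph (areas below the axis count negative).
0–3 s: ½(5 + -5)(3) = 0 m
3–7 s: ½(-5 + 6)(4) = 2 m
7–12 s: ½(6 + 10)(5) = 40 m
12–18 s: ½(10 + -3)(6) = 21 m
Net displacement = 63 m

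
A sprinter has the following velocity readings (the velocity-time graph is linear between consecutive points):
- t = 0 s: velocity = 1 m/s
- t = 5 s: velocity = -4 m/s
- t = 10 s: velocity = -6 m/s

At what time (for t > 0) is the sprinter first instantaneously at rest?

v changes sign on 0–5 s (from 1 to -4); the graph is linear there, so v = 0 at t = 0 + (-1)·(5 − 0)/(-4 − 1) = 1 s.

t = 1 s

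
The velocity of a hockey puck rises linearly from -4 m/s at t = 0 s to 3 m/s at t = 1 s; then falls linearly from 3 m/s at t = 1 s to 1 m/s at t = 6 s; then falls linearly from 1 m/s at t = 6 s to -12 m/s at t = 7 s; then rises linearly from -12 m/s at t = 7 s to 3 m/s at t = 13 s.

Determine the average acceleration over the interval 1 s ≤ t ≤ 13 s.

Average acceleration = Δv/Δt = (3 − 3)/(13 − 1) = 0 m/s².

0 m/s²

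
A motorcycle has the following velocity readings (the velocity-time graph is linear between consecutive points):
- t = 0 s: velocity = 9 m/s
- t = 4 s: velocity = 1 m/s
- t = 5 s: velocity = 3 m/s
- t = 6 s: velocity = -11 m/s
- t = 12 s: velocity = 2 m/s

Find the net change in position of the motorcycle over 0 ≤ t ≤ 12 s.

Net displacement equals the area under the velocity-time graph (areas below the axis count negative).
0–4 s: ½(9 + 1)(4) = 20 m
4–5 s: ½(1 + 3)(1) = 2 m
5–6 s: ½(3 + -11)(1) = -4 m
6–12 s: ½(-11 + 2)(6) = -27 m
Net displacement = -9 m

-9 m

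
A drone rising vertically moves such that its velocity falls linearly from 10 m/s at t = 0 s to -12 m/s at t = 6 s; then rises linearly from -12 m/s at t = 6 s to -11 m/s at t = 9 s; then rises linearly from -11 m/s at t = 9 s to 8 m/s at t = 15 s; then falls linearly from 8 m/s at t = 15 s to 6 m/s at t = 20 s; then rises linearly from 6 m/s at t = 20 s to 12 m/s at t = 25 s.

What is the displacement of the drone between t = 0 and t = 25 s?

30.5 m

Net displacement equals the area under the velocity-time graph (areas below the axis count negative).
0–6 s: ½(10 + -12)(6) = -6 m
6–9 s: ½(-12 + -11)(3) = -34.5 m
9–15 s: ½(-11 + 8)(6) = -9 m
15–20 s: ½(8 + 6)(5) = 35 m
20–25 s: ½(6 + 12)(5) = 45 m
Net displacement = 30.5 m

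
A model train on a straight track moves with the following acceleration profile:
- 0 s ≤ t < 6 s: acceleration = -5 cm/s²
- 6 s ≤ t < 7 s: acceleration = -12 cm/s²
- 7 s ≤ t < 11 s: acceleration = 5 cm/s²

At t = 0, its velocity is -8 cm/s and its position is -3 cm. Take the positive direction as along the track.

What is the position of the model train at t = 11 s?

On each constant-a segment, Δv = aΔt and Δx = v₀Δt + ½aΔt²; chain segment to segment.
0–6 s: v starts -8 cm/s; Δx = -8·6 + ½·-5·6² = -138 cm; v ends -38 cm/s.
6–7 s: v starts -38 cm/s; Δx = -38·1 + ½·-12·1² = -44 cm; v ends -50 cm/s.
7–11 s: v starts -50 cm/s; Δx = -50·4 + ½·5·4² = -160 cm; v ends -30 cm/s.
x(11) = -3 + Σ Δx = -345 cm.

-345 cm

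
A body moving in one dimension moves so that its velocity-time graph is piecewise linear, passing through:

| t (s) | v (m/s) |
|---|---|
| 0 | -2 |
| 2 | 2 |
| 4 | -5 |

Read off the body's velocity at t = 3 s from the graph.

-1.5 m/s

On 2–4 s the graph is linear from 2 to -5 m/s: v(3) = 2 + (-5 − 2)·(3 − 2)/(4 − 2) = -1.5 m/s.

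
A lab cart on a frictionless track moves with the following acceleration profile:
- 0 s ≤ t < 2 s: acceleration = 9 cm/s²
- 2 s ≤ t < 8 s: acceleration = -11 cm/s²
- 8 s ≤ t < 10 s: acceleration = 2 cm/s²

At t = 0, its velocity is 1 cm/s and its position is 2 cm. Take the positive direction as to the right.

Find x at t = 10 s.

On each constant-a segment, Δv = aΔt and Δx = v₀Δt + ½aΔt²; chain segment to segment.
0–2 s: v starts 1 cm/s; Δx = 1·2 + ½·9·2² = 20 cm; v ends 19 cm/s.
2–8 s: v starts 19 cm/s; Δx = 19·6 + ½·-11·6² = -84 cm; v ends -47 cm/s.
8–10 s: v starts -47 cm/s; Δx = -47·2 + ½·2·2² = -90 cm; v ends -43 cm/s.
x(10) = 2 + Σ Δx = -152 cm.

-152 cm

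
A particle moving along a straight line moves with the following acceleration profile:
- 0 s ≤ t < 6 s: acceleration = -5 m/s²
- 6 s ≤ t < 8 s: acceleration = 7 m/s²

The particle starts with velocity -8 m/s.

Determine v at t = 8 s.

Δv equals the area under the a-t graph; then v = v₀ + Δv.
0–6 s: -5 × 6 = -30 m/s
6–8 s: 7 × 2 = 14 m/s
Δv = -16 m/s, so v(8) = -8 + (-16) = -24 m/s.

-24 m/s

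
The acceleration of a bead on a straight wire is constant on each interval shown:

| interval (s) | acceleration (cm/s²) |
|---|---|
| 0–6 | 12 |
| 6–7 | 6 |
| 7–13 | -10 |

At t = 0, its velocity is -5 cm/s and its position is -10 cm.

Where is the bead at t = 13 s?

504 cm

On each constant-a segment, Δv = aΔt and Δx = v₀Δt + ½aΔt²; chain segment to segment.
0–6 s: v starts -5 cm/s; Δx = -5·6 + ½·12·6² = 186 cm; v ends 67 cm/s.
6–7 s: v starts 67 cm/s; Δx = 67·1 + ½·6·1² = 70 cm; v ends 73 cm/s.
7–13 s: v starts 73 cm/s; Δx = 73·6 + ½·-10·6² = 258 cm; v ends 13 cm/s.
x(13) = -10 + Σ Δx = 504 cm.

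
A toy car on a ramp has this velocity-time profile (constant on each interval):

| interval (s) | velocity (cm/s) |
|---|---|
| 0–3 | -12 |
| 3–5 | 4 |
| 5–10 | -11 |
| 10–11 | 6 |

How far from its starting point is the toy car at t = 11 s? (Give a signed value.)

-77 cm

Displacement is the signed area under the v-t curve.
0–3 s: -12 × 3 = -36 cm
3–5 s: 4 × 2 = 8 cm
5–10 s: -11 × 5 = -55 cm
10–11 s: 6 × 1 = 6 cm
Net displacement = -77 cm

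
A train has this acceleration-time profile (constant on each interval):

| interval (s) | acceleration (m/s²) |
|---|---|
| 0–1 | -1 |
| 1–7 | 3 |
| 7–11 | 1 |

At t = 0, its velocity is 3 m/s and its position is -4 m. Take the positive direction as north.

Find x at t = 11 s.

On each constant-a segment, Δv = aΔt and Δx = v₀Δt + ½aΔt²; chain segment to segment.
0–1 s: v starts 3 m/s; Δx = 3·1 + ½·-1·1² = 2.5 m; v ends 2 m/s.
1–7 s: v starts 2 m/s; Δx = 2·6 + ½·3·6² = 66 m; v ends 20 m/s.
7–11 s: v starts 20 m/s; Δx = 20·4 + ½·1·4² = 88 m; v ends 24 m/s.
x(11) = -4 + Σ Δx = 152.5 m.

152.5 m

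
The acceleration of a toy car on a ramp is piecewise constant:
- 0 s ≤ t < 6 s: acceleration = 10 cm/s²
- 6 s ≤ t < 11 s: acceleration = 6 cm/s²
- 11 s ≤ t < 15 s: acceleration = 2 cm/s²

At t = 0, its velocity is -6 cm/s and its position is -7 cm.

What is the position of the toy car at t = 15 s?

834 cm

On each constant-a segment, Δv = aΔt and Δx = v₀Δt + ½aΔt²; chain segment to segment.
0–6 s: v starts -6 cm/s; Δx = -6·6 + ½·10·6² = 144 cm; v ends 54 cm/s.
6–11 s: v starts 54 cm/s; Δx = 54·5 + ½·6·5² = 345 cm; v ends 84 cm/s.
11–15 s: v starts 84 cm/s; Δx = 84·4 + ½·2·4² = 352 cm; v ends 92 cm/s.
x(15) = -7 + Σ Δx = 834 cm.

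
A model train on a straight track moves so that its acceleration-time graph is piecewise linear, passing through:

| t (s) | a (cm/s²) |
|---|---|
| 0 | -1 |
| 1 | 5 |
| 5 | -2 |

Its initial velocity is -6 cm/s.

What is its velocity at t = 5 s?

Δv equals the area under the a-t graph; then v = v₀ + Δv.
0–1 s: ½(-1 + 5)(1) = 2 cm/s
1–5 s: ½(5 + -2)(4) = 6 cm/s
Δv = 8 cm/s, so v(5) = -6 + (8) = 2 cm/s.

2 cm/s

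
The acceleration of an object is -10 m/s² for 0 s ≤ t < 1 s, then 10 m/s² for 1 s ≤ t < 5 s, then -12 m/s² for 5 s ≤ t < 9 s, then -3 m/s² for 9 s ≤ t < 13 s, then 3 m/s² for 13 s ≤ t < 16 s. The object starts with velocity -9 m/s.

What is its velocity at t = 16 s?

-30 m/s

Δv equals the area under the a-t graph; then v = v₀ + Δv.
0–1 s: -10 × 1 = -10 m/s
1–5 s: 10 × 4 = 40 m/s
5–9 s: -12 × 4 = -48 m/s
9–13 s: -3 × 4 = -12 m/s
13–16 s: 3 × 3 = 9 m/s
Δv = -21 m/s, so v(16) = -9 + (-21) = -30 m/s.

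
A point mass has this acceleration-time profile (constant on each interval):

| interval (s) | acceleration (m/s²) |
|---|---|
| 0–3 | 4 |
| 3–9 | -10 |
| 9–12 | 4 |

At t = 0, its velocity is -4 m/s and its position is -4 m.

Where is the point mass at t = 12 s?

On each constant-a segment, Δv = aΔt and Δx = v₀Δt + ½aΔt²; chain segment to segment.
0–3 s: v starts -4 m/s; Δx = -4·3 + ½·4·3² = 6 m; v ends 8 m/s.
3–9 s: v starts 8 m/s; Δx = 8·6 + ½·-10·6² = -132 m; v ends -52 m/s.
9–12 s: v starts -52 m/s; Δx = -52·3 + ½·4·3² = -138 m; v ends -40 m/s.
x(12) = -4 + Σ Δx = -268 m.

-268 m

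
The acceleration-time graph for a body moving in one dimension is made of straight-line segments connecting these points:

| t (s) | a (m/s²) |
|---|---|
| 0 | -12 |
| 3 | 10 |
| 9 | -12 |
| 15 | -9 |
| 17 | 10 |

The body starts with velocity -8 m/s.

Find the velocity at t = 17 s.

-79 m/s

Δv equals the area under the a-t graph; then v = v₀ + Δv.
0–3 s: ½(-12 + 10)(3) = -3 m/s
3–9 s: ½(10 + -12)(6) = -6 m/s
9–15 s: ½(-12 + -9)(6) = -63 m/s
15–17 s: ½(-9 + 10)(2) = 1 m/s
Δv = -71 m/s, so v(17) = -8 + (-71) = -79 m/s.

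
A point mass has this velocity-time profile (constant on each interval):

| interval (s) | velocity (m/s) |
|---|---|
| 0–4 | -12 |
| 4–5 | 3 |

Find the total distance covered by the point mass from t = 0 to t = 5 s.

51 m

Distance (not displacement) is the total path length: add the absolute areas under v-t.
0–4 s: |-12| × 4 = 48 m
4–5 s: |3| × 1 = 3 m
Total distance = 51 m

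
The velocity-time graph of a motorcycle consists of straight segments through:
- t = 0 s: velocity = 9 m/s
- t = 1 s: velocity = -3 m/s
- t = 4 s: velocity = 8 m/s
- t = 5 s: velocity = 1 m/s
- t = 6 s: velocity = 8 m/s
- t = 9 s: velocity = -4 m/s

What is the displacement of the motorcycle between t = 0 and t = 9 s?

Net displacement equals the area under the velocity-time graph (areas below the axis count negative).
0–1 s: ½(9 + -3)(1) = 3 m
1–4 s: ½(-3 + 8)(3) = 7.5 m
4–5 s: ½(8 + 1)(1) = 4.5 m
5–6 s: ½(1 + 8)(1) = 4.5 m
6–9 s: ½(8 + -4)(3) = 6 m
Net displacement = 25.5 m

25.5 m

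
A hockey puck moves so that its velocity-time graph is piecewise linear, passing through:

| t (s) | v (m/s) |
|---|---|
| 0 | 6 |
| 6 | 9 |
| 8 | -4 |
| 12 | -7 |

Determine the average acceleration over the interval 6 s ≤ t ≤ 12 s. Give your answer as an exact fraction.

-8/3 m/s²

Average acceleration = Δv/Δt = (-7 − 9)/(12 − 6) = -8/3 m/s².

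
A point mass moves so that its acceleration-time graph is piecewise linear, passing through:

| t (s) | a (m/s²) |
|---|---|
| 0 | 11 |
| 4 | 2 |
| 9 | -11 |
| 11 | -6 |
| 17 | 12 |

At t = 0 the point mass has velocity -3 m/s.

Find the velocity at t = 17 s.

Δv equals the area under the a-t graph; then v = v₀ + Δv.
0–4 s: ½(11 + 2)(4) = 26 m/s
4–9 s: ½(2 + -11)(5) = -22.5 m/s
9–11 s: ½(-11 + -6)(2) = -17 m/s
11–17 s: ½(-6 + 12)(6) = 18 m/s
Δv = 4.5 m/s, so v(17) = -3 + (4.5) = 1.5 m/s.

1.5 m/s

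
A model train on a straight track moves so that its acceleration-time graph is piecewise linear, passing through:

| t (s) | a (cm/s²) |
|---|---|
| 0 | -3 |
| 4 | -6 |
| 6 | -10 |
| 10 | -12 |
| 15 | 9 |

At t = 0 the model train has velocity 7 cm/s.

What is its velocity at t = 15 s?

-78.5 cm/s

Δv equals the area under the a-t graph; then v = v₀ + Δv.
0–4 s: ½(-3 + -6)(4) = -18 cm/s
4–6 s: ½(-6 + -10)(2) = -16 cm/s
6–10 s: ½(-10 + -12)(4) = -44 cm/s
10–15 s: ½(-12 + 9)(5) = -7.5 cm/s
Δv = -85.5 cm/s, so v(15) = 7 + (-85.5) = -78.5 cm/s.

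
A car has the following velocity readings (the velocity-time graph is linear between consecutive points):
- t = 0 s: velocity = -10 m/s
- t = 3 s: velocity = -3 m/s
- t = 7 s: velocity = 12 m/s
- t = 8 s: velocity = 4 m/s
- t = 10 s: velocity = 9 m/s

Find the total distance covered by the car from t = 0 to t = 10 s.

60.9 m

Distance (not displacement) is the total path length: add the absolute areas under v-t.
0–3 s: |½(-10 + -3)(3)| = 19.5 m
3–7 s: v = 0 at t = 3.8 s; triangle areas 1.2 + 19.2 = 20.4 m
7–8 s: |½(12 + 4)(1)| = 8 m
8–10 s: |½(4 + 9)(2)| = 13 m
Total distance = 60.9 m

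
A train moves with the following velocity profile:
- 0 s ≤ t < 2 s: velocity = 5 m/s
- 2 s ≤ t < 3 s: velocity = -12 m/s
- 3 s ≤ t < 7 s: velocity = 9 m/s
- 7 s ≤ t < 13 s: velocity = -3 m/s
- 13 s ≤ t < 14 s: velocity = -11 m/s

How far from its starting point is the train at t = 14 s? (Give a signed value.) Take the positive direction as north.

Net displacement equals the area under the velocity-time graph (areas below the axis count negative).
0–2 s: 5 × 2 = 10 m
2–3 s: -12 × 1 = -12 m
3–7 s: 9 × 4 = 36 m
7–13 s: -3 × 6 = -18 m
13–14 s: -11 × 1 = -11 m
Net displacement = 5 m

5 m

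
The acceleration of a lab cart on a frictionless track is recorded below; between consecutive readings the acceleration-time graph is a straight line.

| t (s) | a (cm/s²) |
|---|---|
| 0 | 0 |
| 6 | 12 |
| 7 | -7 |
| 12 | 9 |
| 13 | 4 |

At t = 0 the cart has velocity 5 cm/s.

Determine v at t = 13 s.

55 cm/s

Δv equals the area under the a-t graph; then v = v₀ + Δv.
0–6 s: ½(0 + 12)(6) = 36 cm/s
6–7 s: ½(12 + -7)(1) = 2.5 cm/s
7–12 s: ½(-7 + 9)(5) = 5 cm/s
12–13 s: ½(9 + 4)(1) = 6.5 cm/s
Δv = 50 cm/s, so v(13) = 5 + (50) = 55 cm/s.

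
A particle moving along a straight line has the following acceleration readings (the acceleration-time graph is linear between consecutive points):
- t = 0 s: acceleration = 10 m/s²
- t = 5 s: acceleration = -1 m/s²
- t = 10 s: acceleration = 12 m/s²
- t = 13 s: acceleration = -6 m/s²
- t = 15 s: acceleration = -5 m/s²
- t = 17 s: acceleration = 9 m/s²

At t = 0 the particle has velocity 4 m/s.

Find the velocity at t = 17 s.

56 m/s

Δv equals the area under the a-t graph; then v = v₀ + Δv.
0–5 s: ½(10 + -1)(5) = 22.5 m/s
5–10 s: ½(-1 + 12)(5) = 27.5 m/s
10–13 s: ½(12 + -6)(3) = 9 m/s
13–15 s: ½(-6 + -5)(2) = -11 m/s
15–17 s: ½(-5 + 9)(2) = 4 m/s
Δv = 52 m/s, so v(17) = 4 + (52) = 56 m/s.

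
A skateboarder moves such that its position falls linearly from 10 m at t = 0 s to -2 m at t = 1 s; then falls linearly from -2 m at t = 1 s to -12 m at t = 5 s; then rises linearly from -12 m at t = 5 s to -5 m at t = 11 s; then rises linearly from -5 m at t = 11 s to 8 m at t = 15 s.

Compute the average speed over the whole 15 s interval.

2.8 m/s

Average speed = (total path length)/(elapsed time); on a piecewise-linear x-t graph the path length is Σ|Δx|.
0–1 s: |Δx| = |-2 − 10| = 12 m
1–5 s: |Δx| = |-12 − -2| = 10 m
5–11 s: |Δx| = |-5 − -12| = 7 m
11–15 s: |Δx| = |8 − -5| = 13 m
Total path = 42 m; average speed = 42/15 = 2.8 m/s.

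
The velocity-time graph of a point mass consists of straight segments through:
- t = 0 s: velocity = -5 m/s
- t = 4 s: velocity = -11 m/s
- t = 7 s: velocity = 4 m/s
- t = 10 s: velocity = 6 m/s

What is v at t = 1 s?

On 0–4 s the graph is linear from -5 to -11 m/s: v(1) = -5 + (-11 − -5)·(1 − 0)/(4 − 0) = -6.5 m/s.

-6.5 m/s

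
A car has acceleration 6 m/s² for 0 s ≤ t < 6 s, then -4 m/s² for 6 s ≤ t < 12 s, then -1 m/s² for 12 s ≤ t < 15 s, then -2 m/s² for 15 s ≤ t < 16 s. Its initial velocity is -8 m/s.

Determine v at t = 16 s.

Δv equals the area under the a-t graph; then v = v₀ + Δv.
0–6 s: 6 × 6 = 36 m/s
6–12 s: -4 × 6 = -24 m/s
12–15 s: -1 × 3 = -3 m/s
15–16 s: -2 × 1 = -2 m/s
Δv = 7 m/s, so v(16) = -8 + (7) = -1 m/s.

-1 m/s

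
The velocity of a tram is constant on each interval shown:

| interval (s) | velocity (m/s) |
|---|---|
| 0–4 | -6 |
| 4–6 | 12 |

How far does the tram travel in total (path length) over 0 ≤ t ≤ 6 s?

Distance (not displacement) is the total path length: add the absolute areas under v-t.
0–4 s: |-6| × 4 = 24 m
4–6 s: |12| × 2 = 24 m
Total distance = 48 m

48 m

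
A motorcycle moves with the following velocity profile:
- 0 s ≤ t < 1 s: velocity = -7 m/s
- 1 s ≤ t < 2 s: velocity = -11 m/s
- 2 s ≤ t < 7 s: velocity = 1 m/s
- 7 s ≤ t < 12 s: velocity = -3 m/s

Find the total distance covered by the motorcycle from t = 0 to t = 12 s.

Distance (not displacement) is the total path length: add the absolute areas under v-t.
0–1 s: |-7| × 1 = 7 m
1–2 s: |-11| × 1 = 11 m
2–7 s: |1| × 5 = 5 m
7–12 s: |-3| × 5 = 15 m
Total distance = 38 m

38 m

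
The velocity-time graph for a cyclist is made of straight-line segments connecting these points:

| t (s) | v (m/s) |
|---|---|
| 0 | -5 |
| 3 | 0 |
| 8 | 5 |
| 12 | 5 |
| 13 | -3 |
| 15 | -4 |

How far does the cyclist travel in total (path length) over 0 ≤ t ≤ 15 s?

49.125 m

Total distance travelled is ∫|v| dt — sum the magnitudes of each area piece.
0–3 s: |½(-5 + 0)(3)| = 7.5 m
3–8 s: |½(0 + 5)(5)| = 12.5 m
8–12 s: |5| × 4 = 20 m
12–13 s: v = 0 at t = 12.625 s; triangle areas 1.5625 + 0.5625 = 2.125 m
13–15 s: |½(-3 + -4)(2)| = 7 m
Total distance = 49.125 m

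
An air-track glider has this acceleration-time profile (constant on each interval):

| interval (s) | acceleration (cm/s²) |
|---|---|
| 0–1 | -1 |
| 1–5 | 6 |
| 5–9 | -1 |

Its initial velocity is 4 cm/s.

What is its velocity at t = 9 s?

23 cm/s

Δv equals the area under the a-t graph; then v = v₀ + Δv.
0–1 s: -1 × 1 = -1 cm/s
1–5 s: 6 × 4 = 24 cm/s
5–9 s: -1 × 4 = -4 cm/s
Δv = 19 cm/s, so v(9) = 4 + (19) = 23 cm/s.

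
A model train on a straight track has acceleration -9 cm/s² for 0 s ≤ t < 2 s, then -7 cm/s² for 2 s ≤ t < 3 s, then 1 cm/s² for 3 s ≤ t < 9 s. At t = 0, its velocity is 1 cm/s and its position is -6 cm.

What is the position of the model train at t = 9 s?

On each constant-a segment, Δv = aΔt and Δx = v₀Δt + ½aΔt²; chain segment to segment.
0–2 s: v starts 1 cm/s; Δx = 1·2 + ½·-9·2² = -16 cm; v ends -17 cm/s.
2–3 s: v starts -17 cm/s; Δx = -17·1 + ½·-7·1² = -20.5 cm; v ends -24 cm/s.
3–9 s: v starts -24 cm/s; Δx = -24·6 + ½·1·6² = -126 cm; v ends -18 cm/s.
x(9) = -6 + Σ Δx = -168.5 cm.

-168.5 cm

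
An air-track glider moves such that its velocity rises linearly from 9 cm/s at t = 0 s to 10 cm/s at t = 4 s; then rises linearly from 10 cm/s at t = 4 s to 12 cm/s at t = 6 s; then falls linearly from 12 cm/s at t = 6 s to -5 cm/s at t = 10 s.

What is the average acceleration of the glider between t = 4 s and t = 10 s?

-2.5 cm/s²

Average acceleration = Δv/Δt = (-5 − 10)/(10 − 4) = -2.5 cm/s².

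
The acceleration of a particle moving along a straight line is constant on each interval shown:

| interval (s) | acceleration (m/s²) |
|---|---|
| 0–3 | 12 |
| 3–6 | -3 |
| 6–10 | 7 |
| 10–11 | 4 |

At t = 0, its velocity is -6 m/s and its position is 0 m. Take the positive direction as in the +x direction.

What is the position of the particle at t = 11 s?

On each constant-a segment, Δv = aΔt and Δx = v₀Δt + ½aΔt²; chain segment to segment.
0–3 s: v starts -6 m/s; Δx = -6·3 + ½·12·3² = 36 m; v ends 30 m/s.
3–6 s: v starts 30 m/s; Δx = 30·3 + ½·-3·3² = 76.5 m; v ends 21 m/s.
6–10 s: v starts 21 m/s; Δx = 21·4 + ½·7·4² = 140 m; v ends 49 m/s.
10–11 s: v starts 49 m/s; Δx = 49·1 + ½·4·1² = 51 m; v ends 53 m/s.
x(11) = 0 + Σ Δx = 303.5 m.

303.5 m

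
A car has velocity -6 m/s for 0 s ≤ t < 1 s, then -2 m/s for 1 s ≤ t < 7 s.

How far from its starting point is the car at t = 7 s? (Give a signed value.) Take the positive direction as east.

Net displacement equals the area under the velocity-time graph (areas below the axis count negative).
0–1 s: -6 × 1 = -6 m
1–7 s: -2 × 6 = -12 m
Net displacement = -18 m

-18 m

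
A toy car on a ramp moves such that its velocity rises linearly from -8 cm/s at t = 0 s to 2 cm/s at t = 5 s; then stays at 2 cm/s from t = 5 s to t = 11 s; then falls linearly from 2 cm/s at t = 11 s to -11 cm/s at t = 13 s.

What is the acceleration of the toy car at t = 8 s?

0 cm/s²

Acceleration is the slope of the v-t graph on 5–11 s: (2 − 2)/(11 − 5) = 0 cm/s².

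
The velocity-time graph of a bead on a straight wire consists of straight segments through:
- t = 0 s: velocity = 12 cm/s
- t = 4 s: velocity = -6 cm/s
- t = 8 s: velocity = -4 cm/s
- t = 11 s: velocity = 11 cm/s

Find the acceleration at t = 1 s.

Acceleration is the slope of the v-t graph on 0–4 s: (-6 − 12)/(4 − 0) = -4.5 cm/s².

-4.5 cm/s²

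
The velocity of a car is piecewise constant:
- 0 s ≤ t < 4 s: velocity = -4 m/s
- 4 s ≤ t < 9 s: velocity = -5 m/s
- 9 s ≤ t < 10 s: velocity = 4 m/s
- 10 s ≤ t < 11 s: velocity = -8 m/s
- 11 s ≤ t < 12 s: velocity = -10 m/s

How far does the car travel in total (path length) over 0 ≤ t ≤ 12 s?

Total distance travelled is ∫|v| dt — sum the magnitudes of each area piece.
0–4 s: |-4| × 4 = 16 m
4–9 s: |-5| × 5 = 25 m
9–10 s: |4| × 1 = 4 m
10–11 s: |-8| × 1 = 8 m
11–12 s: |-10| × 1 = 10 m
Total distance = 63 m

63 m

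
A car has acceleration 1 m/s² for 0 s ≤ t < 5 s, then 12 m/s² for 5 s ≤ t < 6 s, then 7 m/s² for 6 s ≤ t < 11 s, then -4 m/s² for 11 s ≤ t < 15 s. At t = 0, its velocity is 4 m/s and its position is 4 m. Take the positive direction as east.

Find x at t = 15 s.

On each constant-a segment, Δv = aΔt and Δx = v₀Δt + ½aΔt²; chain segment to segment.
0–5 s: v starts 4 m/s; Δx = 4·5 + ½·1·5² = 32.5 m; v ends 9 m/s.
5–6 s: v starts 9 m/s; Δx = 9·1 + ½·12·1² = 15 m; v ends 21 m/s.
6–11 s: v starts 21 m/s; Δx = 21·5 + ½·7·5² = 192.5 m; v ends 56 m/s.
11–15 s: v starts 56 m/s; Δx = 56·4 + ½·-4·4² = 192 m; v ends 40 m/s.
x(15) = 4 + Σ Δx = 436 m.

436 m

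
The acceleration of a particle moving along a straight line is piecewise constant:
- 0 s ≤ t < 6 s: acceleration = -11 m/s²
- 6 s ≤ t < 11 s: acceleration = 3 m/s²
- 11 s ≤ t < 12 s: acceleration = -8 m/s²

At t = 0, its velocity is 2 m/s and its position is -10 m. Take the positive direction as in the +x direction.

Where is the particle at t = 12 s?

On each constant-a segment, Δv = aΔt and Δx = v₀Δt + ½aΔt²; chain segment to segment.
0–6 s: v starts 2 m/s; Δx = 2·6 + ½·-11·6² = -186 m; v ends -64 m/s.
6–11 s: v starts -64 m/s; Δx = -64·5 + ½·3·5² = -282.5 m; v ends -49 m/s.
11–12 s: v starts -49 m/s; Δx = -49·1 + ½·-8·1² = -53 m; v ends -57 m/s.
x(12) = -10 + Σ Δx = -531.5 m.

-531.5 m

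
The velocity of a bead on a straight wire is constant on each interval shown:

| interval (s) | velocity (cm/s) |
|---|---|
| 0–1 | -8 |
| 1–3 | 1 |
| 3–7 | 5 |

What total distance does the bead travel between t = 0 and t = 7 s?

Distance (not displacement) is the total path length: add the absolute areas under v-t.
0–1 s: |-8| × 1 = 8 cm
1–3 s: |1| × 2 = 2 cm
3–7 s: |5| × 4 = 20 cm
Total distance = 30 cm

30 cm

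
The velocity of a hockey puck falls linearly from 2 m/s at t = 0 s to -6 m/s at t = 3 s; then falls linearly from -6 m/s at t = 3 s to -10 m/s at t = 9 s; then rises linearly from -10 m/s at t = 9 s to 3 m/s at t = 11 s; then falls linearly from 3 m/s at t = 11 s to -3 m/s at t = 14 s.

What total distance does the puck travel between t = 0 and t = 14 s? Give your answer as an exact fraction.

889/13 m

Distance (not displacement) is the total path length: add the absolute areas under v-t.
0–3 s: v = 0 at t = 0.75 s; triangle areas 0.75 + 6.75 = 7.5 m
3–9 s: |½(-6 + -10)(6)| = 48 m
9–11 s: v = 0 at t = 137/13 s; triangle areas 100/13 + 9/13 = 109/13 m
11–14 s: v = 0 at t = 12.5 s; triangle areas 2.25 + 2.25 = 4.5 m
Total distance = 889/13 m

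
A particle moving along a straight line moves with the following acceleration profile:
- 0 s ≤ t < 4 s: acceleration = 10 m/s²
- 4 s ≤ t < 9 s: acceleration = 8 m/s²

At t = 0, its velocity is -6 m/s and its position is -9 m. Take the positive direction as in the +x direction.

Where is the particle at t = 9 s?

On each constant-a segment, Δv = aΔt and Δx = v₀Δt + ½aΔt²; chain segment to segment.
0–4 s: v starts -6 m/s; Δx = -6·4 + ½·10·4² = 56 m; v ends 34 m/s.
4–9 s: v starts 34 m/s; Δx = 34·5 + ½·8·5² = 270 m; v ends 74 m/s.
x(9) = -9 + Σ Δx = 317 m.

317 m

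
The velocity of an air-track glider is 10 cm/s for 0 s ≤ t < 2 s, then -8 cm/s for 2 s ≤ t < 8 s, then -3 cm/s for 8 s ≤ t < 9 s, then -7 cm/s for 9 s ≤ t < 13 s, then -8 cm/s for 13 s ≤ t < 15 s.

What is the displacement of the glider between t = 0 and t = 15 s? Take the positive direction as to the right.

Displacement is the signed area under the v-t curve.
0–2 s: 10 × 2 = 20 cm
2–8 s: -8 × 6 = -48 cm
8–9 s: -3 × 1 = -3 cm
9–13 s: -7 × 4 = -28 cm
13–15 s: -8 × 2 = -16 cm
Net displacement = -75 cm

-75 cm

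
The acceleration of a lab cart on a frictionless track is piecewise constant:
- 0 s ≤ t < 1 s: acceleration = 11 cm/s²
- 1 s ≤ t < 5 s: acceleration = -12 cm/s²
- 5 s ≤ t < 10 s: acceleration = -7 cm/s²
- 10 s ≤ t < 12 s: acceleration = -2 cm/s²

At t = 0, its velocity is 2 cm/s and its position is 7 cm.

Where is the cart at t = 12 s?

-436 cm

On each constant-a segment, Δv = aΔt and Δx = v₀Δt + ½aΔt²; chain segment to segment.
0–1 s: v starts 2 cm/s; Δx = 2·1 + ½·11·1² = 7.5 cm; v ends 13 cm/s.
1–5 s: v starts 13 cm/s; Δx = 13·4 + ½·-12·4² = -44 cm; v ends -35 cm/s.
5–10 s: v starts -35 cm/s; Δx = -35·5 + ½·-7·5² = -262.5 cm; v ends -70 cm/s.
10–12 s: v starts -70 cm/s; Δx = -70·2 + ½·-2·2² = -144 cm; v ends -74 cm/s.
x(12) = 7 + Σ Δx = -436 cm.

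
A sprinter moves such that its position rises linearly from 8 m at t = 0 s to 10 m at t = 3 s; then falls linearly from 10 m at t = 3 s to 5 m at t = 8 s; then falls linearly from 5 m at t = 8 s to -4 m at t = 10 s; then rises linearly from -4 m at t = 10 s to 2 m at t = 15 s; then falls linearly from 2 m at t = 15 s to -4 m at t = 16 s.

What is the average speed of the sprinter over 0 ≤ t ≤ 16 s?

Average speed = (total path length)/(elapsed time); on a piecewise-linear x-t graph the path length is Σ|Δx|.
0–3 s: |Δx| = |10 − 8| = 2 m
3–8 s: |Δx| = |5 − 10| = 5 m
8–10 s: |Δx| = |-4 − 5| = 9 m
10–15 s: |Δx| = |2 − -4| = 6 m
15–16 s: |Δx| = |-4 − 2| = 6 m
Total path = 28 m; average speed = 28/16 = 1.75 m/s.

1.75 m/s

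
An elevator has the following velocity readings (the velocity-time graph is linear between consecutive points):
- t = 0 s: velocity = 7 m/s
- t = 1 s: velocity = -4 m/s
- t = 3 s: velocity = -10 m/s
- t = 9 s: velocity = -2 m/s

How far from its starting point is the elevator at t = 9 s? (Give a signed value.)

Displacement is the signed area under the v-t curve.
0–1 s: ½(7 + -4)(1) = 1.5 m
1–3 s: ½(-4 + -10)(2) = -14 m
3–9 s: ½(-10 + -2)(6) = -36 m
Net displacement = -48.5 m

-48.5 m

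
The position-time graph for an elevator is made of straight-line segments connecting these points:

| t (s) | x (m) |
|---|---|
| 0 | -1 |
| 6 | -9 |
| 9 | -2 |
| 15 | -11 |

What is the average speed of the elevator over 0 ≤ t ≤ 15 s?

Average speed = (total path length)/(elapsed time); on a piecewise-linear x-t graph the path length is Σ|Δx|.
0–6 s: |Δx| = |-9 − -1| = 8 m
6–9 s: |Δx| = |-2 − -9| = 7 m
9–15 s: |Δx| = |-11 − -2| = 9 m
Total path = 24 m; average speed = 24/15 = 1.6 m/s.

1.6 m/s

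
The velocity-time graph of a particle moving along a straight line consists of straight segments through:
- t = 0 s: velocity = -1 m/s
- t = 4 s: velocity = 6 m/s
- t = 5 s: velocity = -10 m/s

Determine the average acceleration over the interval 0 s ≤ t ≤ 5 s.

-1.8 m/s²

Average acceleration = Δv/Δt = (-10 − -1)/(5 − 0) = -1.8 m/s².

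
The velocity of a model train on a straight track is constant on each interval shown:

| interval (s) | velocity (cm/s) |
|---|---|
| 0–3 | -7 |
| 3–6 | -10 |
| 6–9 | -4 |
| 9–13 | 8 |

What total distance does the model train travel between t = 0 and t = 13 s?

Total distance travelled is ∫|v| dt — sum the magnitudes of each area piece.
0–3 s: |-7| × 3 = 21 cm
3–6 s: |-10| × 3 = 30 cm
6–9 s: |-4| × 3 = 12 cm
9–13 s: |8| × 4 = 32 cm
Total distance = 95 cm

95 cm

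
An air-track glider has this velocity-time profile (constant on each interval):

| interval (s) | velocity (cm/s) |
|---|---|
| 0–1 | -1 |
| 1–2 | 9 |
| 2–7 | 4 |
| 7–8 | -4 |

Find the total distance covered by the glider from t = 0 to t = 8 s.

Distance (not displacement) is the total path length: add the absolute areas under v-t.
0–1 s: |-1| × 1 = 1 cm
1–2 s: |9| × 1 = 9 cm
2–7 s: |4| × 5 = 20 cm
7–8 s: |-4| × 1 = 4 cm
Total distance = 34 cm

34 cm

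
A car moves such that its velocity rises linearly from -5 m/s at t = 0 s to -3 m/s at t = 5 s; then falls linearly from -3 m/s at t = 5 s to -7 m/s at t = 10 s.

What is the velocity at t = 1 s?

-4.6 m/s

On 0–5 s the graph is linear from -5 to -3 m/s: v(1) = -5 + (-3 − -5)·(1 − 0)/(5 − 0) = -4.6 m/s.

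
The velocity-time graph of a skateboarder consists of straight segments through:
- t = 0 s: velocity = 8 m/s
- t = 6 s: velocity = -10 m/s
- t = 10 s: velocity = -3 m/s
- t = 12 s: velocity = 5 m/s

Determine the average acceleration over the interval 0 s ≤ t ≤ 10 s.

Average acceleration = Δv/Δt = (-3 − 8)/(10 − 0) = -1.1 m/s².

-1.1 m/s²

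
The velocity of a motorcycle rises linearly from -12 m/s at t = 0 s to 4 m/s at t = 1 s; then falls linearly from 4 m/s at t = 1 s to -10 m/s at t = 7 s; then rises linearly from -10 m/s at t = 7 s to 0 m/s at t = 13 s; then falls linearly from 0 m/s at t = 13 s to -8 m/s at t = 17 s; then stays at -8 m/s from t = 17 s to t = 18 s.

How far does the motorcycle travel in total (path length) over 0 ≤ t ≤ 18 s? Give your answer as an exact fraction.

587/7 m

Total distance travelled is ∫|v| dt — sum the magnitudes of each area piece.
0–1 s: v = 0 at t = 0.75 s; triangle areas 4.5 + 0.5 = 5 m
1–7 s: v = 0 at t = 19/7 s; triangle areas 24/7 + 150/7 = 174/7 m
7–13 s: |½(-10 + 0)(6)| = 30 m
13–17 s: |½(0 + -8)(4)| = 16 m
17–18 s: |-8| × 1 = 8 m
Total distance = 587/7 m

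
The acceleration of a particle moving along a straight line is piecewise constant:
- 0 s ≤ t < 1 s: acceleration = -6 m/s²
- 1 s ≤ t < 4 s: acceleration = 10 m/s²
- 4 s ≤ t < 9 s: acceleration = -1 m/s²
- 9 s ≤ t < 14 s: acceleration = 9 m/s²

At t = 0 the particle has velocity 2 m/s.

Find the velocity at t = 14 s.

Δv equals the area under the a-t graph; then v = v₀ + Δv.
0–1 s: -6 × 1 = -6 m/s
1–4 s: 10 × 3 = 30 m/s
4–9 s: -1 × 5 = -5 m/s
9–14 s: 9 × 5 = 45 m/s
Δv = 64 m/s, so v(14) = 2 + (64) = 66 m/s.

66 m/s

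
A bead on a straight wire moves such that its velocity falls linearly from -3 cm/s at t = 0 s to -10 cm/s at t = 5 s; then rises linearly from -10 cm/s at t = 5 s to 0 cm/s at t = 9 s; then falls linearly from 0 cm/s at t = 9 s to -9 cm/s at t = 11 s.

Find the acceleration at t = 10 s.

Acceleration is the slope of the v-t graph on 9–11 s: (-9 − 0)/(11 − 9) = -4.5 cm/s².

-4.5 cm/s²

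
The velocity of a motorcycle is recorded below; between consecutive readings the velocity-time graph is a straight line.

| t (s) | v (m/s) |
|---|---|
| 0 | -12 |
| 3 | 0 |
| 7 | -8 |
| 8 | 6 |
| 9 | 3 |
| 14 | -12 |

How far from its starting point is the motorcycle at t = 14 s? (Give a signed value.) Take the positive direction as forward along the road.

-53 m

Net displacement equals the area under the velocity-time graph (areas below the axis count negative).
0–3 s: ½(-12 + 0)(3) = -18 m
3–7 s: ½(0 + -8)(4) = -16 m
7–8 s: ½(-8 + 6)(1) = -1 m
8–9 s: ½(6 + 3)(1) = 4.5 m
9–14 s: ½(3 + -12)(5) = -22.5 m
Net displacement = -53 m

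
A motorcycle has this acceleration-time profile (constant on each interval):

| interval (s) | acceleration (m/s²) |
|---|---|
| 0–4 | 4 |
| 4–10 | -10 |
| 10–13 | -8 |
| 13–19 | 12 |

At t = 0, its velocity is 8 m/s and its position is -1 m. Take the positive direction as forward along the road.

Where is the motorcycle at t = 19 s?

On each constant-a segment, Δv = aΔt and Δx = v₀Δt + ½aΔt²; chain segment to segment.
0–4 s: v starts 8 m/s; Δx = 8·4 + ½·4·4² = 64 m; v ends 24 m/s.
4–10 s: v starts 24 m/s; Δx = 24·6 + ½·-10·6² = -36 m; v ends -36 m/s.
10–13 s: v starts -36 m/s; Δx = -36·3 + ½·-8·3² = -144 m; v ends -60 m/s.
13–19 s: v starts -60 m/s; Δx = -60·6 + ½·12·6² = -144 m; v ends 12 m/s.
x(19) = -1 + Σ Δx = -261 m.

-261 m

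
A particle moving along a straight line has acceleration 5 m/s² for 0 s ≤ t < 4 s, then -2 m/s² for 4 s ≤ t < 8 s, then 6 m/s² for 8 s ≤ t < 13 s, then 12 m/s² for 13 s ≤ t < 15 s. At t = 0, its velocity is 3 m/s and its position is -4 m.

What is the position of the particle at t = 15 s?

On each constant-a segment, Δv = aΔt and Δx = v₀Δt + ½aΔt²; chain segment to segment.
0–4 s: v starts 3 m/s; Δx = 3·4 + ½·5·4² = 52 m; v ends 23 m/s.
4–8 s: v starts 23 m/s; Δx = 23·4 + ½·-2·4² = 76 m; v ends 15 m/s.
8–13 s: v starts 15 m/s; Δx = 15·5 + ½·6·5² = 150 m; v ends 45 m/s.
13–15 s: v starts 45 m/s; Δx = 45·2 + ½·12·2² = 114 m; v ends 69 m/s.
x(15) = -4 + Σ Δx = 388 m.

388 m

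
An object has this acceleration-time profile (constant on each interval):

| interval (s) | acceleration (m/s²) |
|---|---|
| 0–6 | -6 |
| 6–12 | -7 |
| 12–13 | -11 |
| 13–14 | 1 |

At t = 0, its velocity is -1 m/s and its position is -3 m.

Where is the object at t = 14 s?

-639 m

On each constant-a segment, Δv = aΔt and Δx = v₀Δt + ½aΔt²; chain segment to segment.
0–6 s: v starts -1 m/s; Δx = -1·6 + ½·-6·6² = -114 m; v ends -37 m/s.
6–12 s: v starts -37 m/s; Δx = -37·6 + ½·-7·6² = -348 m; v ends -79 m/s.
12–13 s: v starts -79 m/s; Δx = -79·1 + ½·-11·1² = -84.5 m; v ends -90 m/s.
13–14 s: v starts -90 m/s; Δx = -90·1 + ½·1·1² = -89.5 m; v ends -89 m/s.
x(14) = -3 + Σ Δx = -639 m.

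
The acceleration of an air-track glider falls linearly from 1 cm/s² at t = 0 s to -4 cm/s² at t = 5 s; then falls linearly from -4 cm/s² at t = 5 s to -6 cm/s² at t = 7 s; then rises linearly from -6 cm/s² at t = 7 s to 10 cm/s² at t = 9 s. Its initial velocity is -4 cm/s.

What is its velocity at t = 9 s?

Δv equals the area under the a-t graph; then v = v₀ + Δv.
0–5 s: ½(1 + -4)(5) = -7.5 cm/s
5–7 s: ½(-4 + -6)(2) = -10 cm/s
7–9 s: ½(-6 + 10)(2) = 4 cm/s
Δv = -13.5 cm/s, so v(9) = -4 + (-13.5) = -17.5 cm/s.

-17.5 cm/s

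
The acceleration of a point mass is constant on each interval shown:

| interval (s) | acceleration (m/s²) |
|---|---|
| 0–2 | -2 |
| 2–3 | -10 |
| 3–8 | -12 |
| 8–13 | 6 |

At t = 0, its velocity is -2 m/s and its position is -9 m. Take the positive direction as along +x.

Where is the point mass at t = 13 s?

-563 m

On each constant-a segment, Δv = aΔt and Δx = v₀Δt + ½aΔt²; chain segment to segment.
0–2 s: v starts -2 m/s; Δx = -2·2 + ½·-2·2² = -8 m; v ends -6 m/s.
2–3 s: v starts -6 m/s; Δx = -6·1 + ½·-10·1² = -11 m; v ends -16 m/s.
3–8 s: v starts -16 m/s; Δx = -16·5 + ½·-12·5² = -230 m; v ends -76 m/s.
8–13 s: v starts -76 m/s; Δx = -76·5 + ½·6·5² = -305 m; v ends -46 m/s.
x(13) = -9 + Σ Δx = -563 m.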